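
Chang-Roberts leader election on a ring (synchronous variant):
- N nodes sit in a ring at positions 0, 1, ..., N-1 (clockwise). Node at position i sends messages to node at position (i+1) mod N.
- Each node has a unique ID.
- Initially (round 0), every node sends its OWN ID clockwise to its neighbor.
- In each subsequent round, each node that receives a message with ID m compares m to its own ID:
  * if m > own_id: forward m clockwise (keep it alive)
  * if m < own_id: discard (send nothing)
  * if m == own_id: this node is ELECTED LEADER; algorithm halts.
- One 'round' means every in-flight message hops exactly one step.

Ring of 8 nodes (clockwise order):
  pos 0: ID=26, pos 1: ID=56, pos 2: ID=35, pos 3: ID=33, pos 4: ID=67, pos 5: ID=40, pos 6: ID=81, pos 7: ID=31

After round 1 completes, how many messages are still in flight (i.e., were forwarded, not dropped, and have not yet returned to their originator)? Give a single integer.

Answer: 5

Derivation:
Round 1: pos1(id56) recv 26: drop; pos2(id35) recv 56: fwd; pos3(id33) recv 35: fwd; pos4(id67) recv 33: drop; pos5(id40) recv 67: fwd; pos6(id81) recv 40: drop; pos7(id31) recv 81: fwd; pos0(id26) recv 31: fwd
After round 1: 5 messages still in flight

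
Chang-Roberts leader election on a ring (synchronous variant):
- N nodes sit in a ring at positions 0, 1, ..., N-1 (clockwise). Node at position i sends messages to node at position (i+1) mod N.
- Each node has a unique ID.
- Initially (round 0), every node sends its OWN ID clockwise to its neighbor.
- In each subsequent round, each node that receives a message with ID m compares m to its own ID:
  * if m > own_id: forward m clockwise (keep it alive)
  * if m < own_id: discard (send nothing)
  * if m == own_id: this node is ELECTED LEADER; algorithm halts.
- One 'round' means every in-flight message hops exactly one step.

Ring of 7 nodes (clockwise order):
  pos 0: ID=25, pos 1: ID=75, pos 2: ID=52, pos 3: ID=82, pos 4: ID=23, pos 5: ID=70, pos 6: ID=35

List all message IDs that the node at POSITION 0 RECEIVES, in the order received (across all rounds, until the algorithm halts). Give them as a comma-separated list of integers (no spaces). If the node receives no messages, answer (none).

Answer: 35,70,82

Derivation:
Round 1: pos1(id75) recv 25: drop; pos2(id52) recv 75: fwd; pos3(id82) recv 52: drop; pos4(id23) recv 82: fwd; pos5(id70) recv 23: drop; pos6(id35) recv 70: fwd; pos0(id25) recv 35: fwd
Round 2: pos3(id82) recv 75: drop; pos5(id70) recv 82: fwd; pos0(id25) recv 70: fwd; pos1(id75) recv 35: drop
Round 3: pos6(id35) recv 82: fwd; pos1(id75) recv 70: drop
Round 4: pos0(id25) recv 82: fwd
Round 5: pos1(id75) recv 82: fwd
Round 6: pos2(id52) recv 82: fwd
Round 7: pos3(id82) recv 82: ELECTED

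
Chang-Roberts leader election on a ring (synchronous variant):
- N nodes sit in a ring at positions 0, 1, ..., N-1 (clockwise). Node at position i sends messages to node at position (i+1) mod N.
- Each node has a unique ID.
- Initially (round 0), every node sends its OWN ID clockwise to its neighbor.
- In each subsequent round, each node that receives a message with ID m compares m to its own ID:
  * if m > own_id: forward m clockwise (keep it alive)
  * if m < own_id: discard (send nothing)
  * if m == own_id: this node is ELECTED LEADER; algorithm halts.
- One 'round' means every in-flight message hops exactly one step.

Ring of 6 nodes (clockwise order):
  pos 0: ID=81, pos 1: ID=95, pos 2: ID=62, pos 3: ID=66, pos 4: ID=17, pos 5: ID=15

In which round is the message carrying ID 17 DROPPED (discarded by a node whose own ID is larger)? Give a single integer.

Answer: 2

Derivation:
Round 1: pos1(id95) recv 81: drop; pos2(id62) recv 95: fwd; pos3(id66) recv 62: drop; pos4(id17) recv 66: fwd; pos5(id15) recv 17: fwd; pos0(id81) recv 15: drop
Round 2: pos3(id66) recv 95: fwd; pos5(id15) recv 66: fwd; pos0(id81) recv 17: drop
Round 3: pos4(id17) recv 95: fwd; pos0(id81) recv 66: drop
Round 4: pos5(id15) recv 95: fwd
Round 5: pos0(id81) recv 95: fwd
Round 6: pos1(id95) recv 95: ELECTED
Message ID 17 originates at pos 4; dropped at pos 0 in round 2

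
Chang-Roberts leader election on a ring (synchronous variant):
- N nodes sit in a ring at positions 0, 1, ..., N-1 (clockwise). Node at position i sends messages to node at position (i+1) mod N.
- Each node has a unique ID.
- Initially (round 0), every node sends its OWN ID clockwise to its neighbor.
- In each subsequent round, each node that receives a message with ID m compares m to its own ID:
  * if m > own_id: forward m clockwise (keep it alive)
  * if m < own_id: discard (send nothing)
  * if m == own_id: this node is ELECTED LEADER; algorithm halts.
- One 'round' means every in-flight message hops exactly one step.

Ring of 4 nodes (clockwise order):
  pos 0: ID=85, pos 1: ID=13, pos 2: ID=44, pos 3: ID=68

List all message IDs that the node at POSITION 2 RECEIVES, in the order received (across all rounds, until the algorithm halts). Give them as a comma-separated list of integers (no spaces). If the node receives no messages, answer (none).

Answer: 13,85

Derivation:
Round 1: pos1(id13) recv 85: fwd; pos2(id44) recv 13: drop; pos3(id68) recv 44: drop; pos0(id85) recv 68: drop
Round 2: pos2(id44) recv 85: fwd
Round 3: pos3(id68) recv 85: fwd
Round 4: pos0(id85) recv 85: ELECTED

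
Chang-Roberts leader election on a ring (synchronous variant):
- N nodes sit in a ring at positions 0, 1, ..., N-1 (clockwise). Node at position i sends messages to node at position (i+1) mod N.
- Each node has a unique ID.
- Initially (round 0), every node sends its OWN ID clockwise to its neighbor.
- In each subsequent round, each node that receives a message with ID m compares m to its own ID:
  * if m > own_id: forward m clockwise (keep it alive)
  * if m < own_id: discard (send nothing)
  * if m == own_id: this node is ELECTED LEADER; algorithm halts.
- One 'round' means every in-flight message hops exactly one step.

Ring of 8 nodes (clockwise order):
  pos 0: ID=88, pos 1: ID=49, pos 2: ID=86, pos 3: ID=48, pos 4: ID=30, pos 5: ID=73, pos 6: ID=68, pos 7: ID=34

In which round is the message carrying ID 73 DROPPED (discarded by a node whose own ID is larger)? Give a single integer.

Answer: 3

Derivation:
Round 1: pos1(id49) recv 88: fwd; pos2(id86) recv 49: drop; pos3(id48) recv 86: fwd; pos4(id30) recv 48: fwd; pos5(id73) recv 30: drop; pos6(id68) recv 73: fwd; pos7(id34) recv 68: fwd; pos0(id88) recv 34: drop
Round 2: pos2(id86) recv 88: fwd; pos4(id30) recv 86: fwd; pos5(id73) recv 48: drop; pos7(id34) recv 73: fwd; pos0(id88) recv 68: drop
Round 3: pos3(id48) recv 88: fwd; pos5(id73) recv 86: fwd; pos0(id88) recv 73: drop
Round 4: pos4(id30) recv 88: fwd; pos6(id68) recv 86: fwd
Round 5: pos5(id73) recv 88: fwd; pos7(id34) recv 86: fwd
Round 6: pos6(id68) recv 88: fwd; pos0(id88) recv 86: drop
Round 7: pos7(id34) recv 88: fwd
Round 8: pos0(id88) recv 88: ELECTED
Message ID 73 originates at pos 5; dropped at pos 0 in round 3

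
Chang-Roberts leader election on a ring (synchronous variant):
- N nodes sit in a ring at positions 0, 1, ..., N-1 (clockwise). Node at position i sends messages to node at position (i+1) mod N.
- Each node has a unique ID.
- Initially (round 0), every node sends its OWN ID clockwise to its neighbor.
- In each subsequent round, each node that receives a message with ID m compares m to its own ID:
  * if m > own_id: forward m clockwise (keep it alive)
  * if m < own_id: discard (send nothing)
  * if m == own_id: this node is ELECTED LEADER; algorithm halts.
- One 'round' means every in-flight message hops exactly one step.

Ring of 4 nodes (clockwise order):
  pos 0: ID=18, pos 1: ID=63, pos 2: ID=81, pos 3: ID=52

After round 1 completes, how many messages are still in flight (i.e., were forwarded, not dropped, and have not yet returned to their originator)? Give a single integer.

Round 1: pos1(id63) recv 18: drop; pos2(id81) recv 63: drop; pos3(id52) recv 81: fwd; pos0(id18) recv 52: fwd
After round 1: 2 messages still in flight

Answer: 2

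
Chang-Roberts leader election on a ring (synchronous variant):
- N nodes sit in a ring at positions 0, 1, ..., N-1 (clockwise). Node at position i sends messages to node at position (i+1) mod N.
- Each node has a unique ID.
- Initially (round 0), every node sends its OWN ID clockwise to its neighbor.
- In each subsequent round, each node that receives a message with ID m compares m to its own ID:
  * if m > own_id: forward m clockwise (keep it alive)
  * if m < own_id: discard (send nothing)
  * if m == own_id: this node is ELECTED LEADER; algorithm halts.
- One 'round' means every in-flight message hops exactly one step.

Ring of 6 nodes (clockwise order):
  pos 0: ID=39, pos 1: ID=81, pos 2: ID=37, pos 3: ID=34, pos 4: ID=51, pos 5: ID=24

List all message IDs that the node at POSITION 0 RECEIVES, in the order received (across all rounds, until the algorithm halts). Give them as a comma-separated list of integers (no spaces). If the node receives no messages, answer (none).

Round 1: pos1(id81) recv 39: drop; pos2(id37) recv 81: fwd; pos3(id34) recv 37: fwd; pos4(id51) recv 34: drop; pos5(id24) recv 51: fwd; pos0(id39) recv 24: drop
Round 2: pos3(id34) recv 81: fwd; pos4(id51) recv 37: drop; pos0(id39) recv 51: fwd
Round 3: pos4(id51) recv 81: fwd; pos1(id81) recv 51: drop
Round 4: pos5(id24) recv 81: fwd
Round 5: pos0(id39) recv 81: fwd
Round 6: pos1(id81) recv 81: ELECTED

Answer: 24,51,81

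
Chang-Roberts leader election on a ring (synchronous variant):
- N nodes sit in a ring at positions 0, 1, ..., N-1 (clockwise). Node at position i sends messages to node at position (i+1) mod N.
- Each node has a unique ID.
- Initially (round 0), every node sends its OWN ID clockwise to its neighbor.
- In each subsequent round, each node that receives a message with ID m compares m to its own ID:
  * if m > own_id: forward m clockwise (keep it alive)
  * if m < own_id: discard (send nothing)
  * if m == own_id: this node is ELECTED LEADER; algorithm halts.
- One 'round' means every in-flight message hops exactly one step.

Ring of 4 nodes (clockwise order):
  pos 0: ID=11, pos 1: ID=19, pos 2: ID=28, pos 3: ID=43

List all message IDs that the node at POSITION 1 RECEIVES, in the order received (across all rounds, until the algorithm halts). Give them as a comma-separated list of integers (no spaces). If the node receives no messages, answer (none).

Answer: 11,43

Derivation:
Round 1: pos1(id19) recv 11: drop; pos2(id28) recv 19: drop; pos3(id43) recv 28: drop; pos0(id11) recv 43: fwd
Round 2: pos1(id19) recv 43: fwd
Round 3: pos2(id28) recv 43: fwd
Round 4: pos3(id43) recv 43: ELECTED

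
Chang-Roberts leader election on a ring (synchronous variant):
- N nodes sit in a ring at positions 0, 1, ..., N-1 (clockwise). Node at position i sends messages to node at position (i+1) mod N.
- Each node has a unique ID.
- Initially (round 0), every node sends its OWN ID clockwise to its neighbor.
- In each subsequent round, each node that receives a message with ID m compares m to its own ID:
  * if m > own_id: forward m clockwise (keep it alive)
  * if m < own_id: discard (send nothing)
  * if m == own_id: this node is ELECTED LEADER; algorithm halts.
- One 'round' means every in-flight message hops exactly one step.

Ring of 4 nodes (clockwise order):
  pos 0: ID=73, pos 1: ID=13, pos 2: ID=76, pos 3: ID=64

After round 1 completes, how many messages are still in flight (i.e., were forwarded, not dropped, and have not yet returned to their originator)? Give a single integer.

Answer: 2

Derivation:
Round 1: pos1(id13) recv 73: fwd; pos2(id76) recv 13: drop; pos3(id64) recv 76: fwd; pos0(id73) recv 64: drop
After round 1: 2 messages still in flight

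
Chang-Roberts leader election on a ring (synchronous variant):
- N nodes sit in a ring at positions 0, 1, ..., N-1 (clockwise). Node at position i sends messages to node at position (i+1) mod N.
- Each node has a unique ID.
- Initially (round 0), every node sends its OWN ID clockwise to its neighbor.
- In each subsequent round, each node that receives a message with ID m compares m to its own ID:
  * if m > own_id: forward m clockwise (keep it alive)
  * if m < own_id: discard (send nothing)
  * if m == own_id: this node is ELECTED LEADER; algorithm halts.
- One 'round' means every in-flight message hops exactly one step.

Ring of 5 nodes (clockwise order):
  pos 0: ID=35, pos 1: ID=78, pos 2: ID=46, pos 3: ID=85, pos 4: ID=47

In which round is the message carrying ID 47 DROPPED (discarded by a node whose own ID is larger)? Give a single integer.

Answer: 2

Derivation:
Round 1: pos1(id78) recv 35: drop; pos2(id46) recv 78: fwd; pos3(id85) recv 46: drop; pos4(id47) recv 85: fwd; pos0(id35) recv 47: fwd
Round 2: pos3(id85) recv 78: drop; pos0(id35) recv 85: fwd; pos1(id78) recv 47: drop
Round 3: pos1(id78) recv 85: fwd
Round 4: pos2(id46) recv 85: fwd
Round 5: pos3(id85) recv 85: ELECTED
Message ID 47 originates at pos 4; dropped at pos 1 in round 2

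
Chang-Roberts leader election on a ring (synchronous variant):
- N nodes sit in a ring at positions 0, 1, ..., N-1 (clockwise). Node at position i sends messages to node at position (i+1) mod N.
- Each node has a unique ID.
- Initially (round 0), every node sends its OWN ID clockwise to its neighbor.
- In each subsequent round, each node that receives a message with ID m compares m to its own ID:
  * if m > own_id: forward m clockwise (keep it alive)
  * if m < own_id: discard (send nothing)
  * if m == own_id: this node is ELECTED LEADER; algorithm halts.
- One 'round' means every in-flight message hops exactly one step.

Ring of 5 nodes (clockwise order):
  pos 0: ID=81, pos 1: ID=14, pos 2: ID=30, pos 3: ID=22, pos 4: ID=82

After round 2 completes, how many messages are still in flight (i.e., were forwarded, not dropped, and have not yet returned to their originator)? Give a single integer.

Round 1: pos1(id14) recv 81: fwd; pos2(id30) recv 14: drop; pos3(id22) recv 30: fwd; pos4(id82) recv 22: drop; pos0(id81) recv 82: fwd
Round 2: pos2(id30) recv 81: fwd; pos4(id82) recv 30: drop; pos1(id14) recv 82: fwd
After round 2: 2 messages still in flight

Answer: 2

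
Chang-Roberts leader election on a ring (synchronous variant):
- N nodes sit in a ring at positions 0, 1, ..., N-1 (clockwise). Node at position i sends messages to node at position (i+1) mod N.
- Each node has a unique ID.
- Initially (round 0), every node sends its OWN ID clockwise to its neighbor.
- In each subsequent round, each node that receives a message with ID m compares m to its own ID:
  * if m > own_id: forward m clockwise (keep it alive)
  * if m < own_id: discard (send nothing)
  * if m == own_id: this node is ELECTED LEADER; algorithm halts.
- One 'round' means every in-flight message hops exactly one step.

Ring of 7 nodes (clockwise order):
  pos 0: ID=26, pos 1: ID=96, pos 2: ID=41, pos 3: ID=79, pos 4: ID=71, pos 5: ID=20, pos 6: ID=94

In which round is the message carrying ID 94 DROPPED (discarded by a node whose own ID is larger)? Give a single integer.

Answer: 2

Derivation:
Round 1: pos1(id96) recv 26: drop; pos2(id41) recv 96: fwd; pos3(id79) recv 41: drop; pos4(id71) recv 79: fwd; pos5(id20) recv 71: fwd; pos6(id94) recv 20: drop; pos0(id26) recv 94: fwd
Round 2: pos3(id79) recv 96: fwd; pos5(id20) recv 79: fwd; pos6(id94) recv 71: drop; pos1(id96) recv 94: drop
Round 3: pos4(id71) recv 96: fwd; pos6(id94) recv 79: drop
Round 4: pos5(id20) recv 96: fwd
Round 5: pos6(id94) recv 96: fwd
Round 6: pos0(id26) recv 96: fwd
Round 7: pos1(id96) recv 96: ELECTED
Message ID 94 originates at pos 6; dropped at pos 1 in round 2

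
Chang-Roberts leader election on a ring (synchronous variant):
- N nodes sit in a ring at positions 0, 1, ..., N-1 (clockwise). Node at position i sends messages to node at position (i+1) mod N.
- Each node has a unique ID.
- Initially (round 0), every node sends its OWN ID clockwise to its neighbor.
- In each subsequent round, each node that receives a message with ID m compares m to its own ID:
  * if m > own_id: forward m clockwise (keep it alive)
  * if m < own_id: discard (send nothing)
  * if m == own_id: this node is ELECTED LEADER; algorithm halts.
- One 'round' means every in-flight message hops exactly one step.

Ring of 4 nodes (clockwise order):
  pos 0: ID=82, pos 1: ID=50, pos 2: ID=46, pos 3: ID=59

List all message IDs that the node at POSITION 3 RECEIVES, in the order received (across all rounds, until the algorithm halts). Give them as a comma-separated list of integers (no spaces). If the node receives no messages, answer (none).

Round 1: pos1(id50) recv 82: fwd; pos2(id46) recv 50: fwd; pos3(id59) recv 46: drop; pos0(id82) recv 59: drop
Round 2: pos2(id46) recv 82: fwd; pos3(id59) recv 50: drop
Round 3: pos3(id59) recv 82: fwd
Round 4: pos0(id82) recv 82: ELECTED

Answer: 46,50,82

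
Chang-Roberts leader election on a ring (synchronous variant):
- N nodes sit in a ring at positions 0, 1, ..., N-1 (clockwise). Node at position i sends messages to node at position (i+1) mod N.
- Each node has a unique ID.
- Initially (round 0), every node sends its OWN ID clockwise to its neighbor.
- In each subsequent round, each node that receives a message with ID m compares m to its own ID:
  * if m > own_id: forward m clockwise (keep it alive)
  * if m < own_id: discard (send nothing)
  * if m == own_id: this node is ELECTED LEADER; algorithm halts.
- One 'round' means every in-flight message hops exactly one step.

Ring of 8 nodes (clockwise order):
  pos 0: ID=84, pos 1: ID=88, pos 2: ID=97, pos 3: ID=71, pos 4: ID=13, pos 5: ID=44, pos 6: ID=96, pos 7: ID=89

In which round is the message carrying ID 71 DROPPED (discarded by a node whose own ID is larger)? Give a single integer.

Answer: 3

Derivation:
Round 1: pos1(id88) recv 84: drop; pos2(id97) recv 88: drop; pos3(id71) recv 97: fwd; pos4(id13) recv 71: fwd; pos5(id44) recv 13: drop; pos6(id96) recv 44: drop; pos7(id89) recv 96: fwd; pos0(id84) recv 89: fwd
Round 2: pos4(id13) recv 97: fwd; pos5(id44) recv 71: fwd; pos0(id84) recv 96: fwd; pos1(id88) recv 89: fwd
Round 3: pos5(id44) recv 97: fwd; pos6(id96) recv 71: drop; pos1(id88) recv 96: fwd; pos2(id97) recv 89: drop
Round 4: pos6(id96) recv 97: fwd; pos2(id97) recv 96: drop
Round 5: pos7(id89) recv 97: fwd
Round 6: pos0(id84) recv 97: fwd
Round 7: pos1(id88) recv 97: fwd
Round 8: pos2(id97) recv 97: ELECTED
Message ID 71 originates at pos 3; dropped at pos 6 in round 3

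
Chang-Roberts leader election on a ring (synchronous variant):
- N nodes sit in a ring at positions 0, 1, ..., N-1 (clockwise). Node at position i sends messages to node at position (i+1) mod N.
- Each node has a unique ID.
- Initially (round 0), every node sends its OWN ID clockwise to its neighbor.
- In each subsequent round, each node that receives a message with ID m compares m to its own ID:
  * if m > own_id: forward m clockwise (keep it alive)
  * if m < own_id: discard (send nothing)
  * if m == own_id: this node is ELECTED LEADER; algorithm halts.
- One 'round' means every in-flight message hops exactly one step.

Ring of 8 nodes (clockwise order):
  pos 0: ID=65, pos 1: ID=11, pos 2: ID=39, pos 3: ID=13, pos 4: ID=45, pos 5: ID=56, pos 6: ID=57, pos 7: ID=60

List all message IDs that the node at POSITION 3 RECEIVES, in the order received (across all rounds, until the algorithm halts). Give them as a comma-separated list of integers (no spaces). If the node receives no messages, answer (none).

Answer: 39,65

Derivation:
Round 1: pos1(id11) recv 65: fwd; pos2(id39) recv 11: drop; pos3(id13) recv 39: fwd; pos4(id45) recv 13: drop; pos5(id56) recv 45: drop; pos6(id57) recv 56: drop; pos7(id60) recv 57: drop; pos0(id65) recv 60: drop
Round 2: pos2(id39) recv 65: fwd; pos4(id45) recv 39: drop
Round 3: pos3(id13) recv 65: fwd
Round 4: pos4(id45) recv 65: fwd
Round 5: pos5(id56) recv 65: fwd
Round 6: pos6(id57) recv 65: fwd
Round 7: pos7(id60) recv 65: fwd
Round 8: pos0(id65) recv 65: ELECTED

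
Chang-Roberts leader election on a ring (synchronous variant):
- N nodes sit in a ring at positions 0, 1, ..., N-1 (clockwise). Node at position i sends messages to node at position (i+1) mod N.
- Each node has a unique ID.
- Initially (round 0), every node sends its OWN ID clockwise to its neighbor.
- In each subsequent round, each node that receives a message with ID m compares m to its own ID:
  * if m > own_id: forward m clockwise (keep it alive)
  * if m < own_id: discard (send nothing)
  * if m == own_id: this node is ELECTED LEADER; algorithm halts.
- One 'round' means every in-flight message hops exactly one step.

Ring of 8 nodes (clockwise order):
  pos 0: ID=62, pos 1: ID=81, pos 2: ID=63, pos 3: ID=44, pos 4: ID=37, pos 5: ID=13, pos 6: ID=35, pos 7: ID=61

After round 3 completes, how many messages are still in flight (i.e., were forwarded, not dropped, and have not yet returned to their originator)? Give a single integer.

Answer: 3

Derivation:
Round 1: pos1(id81) recv 62: drop; pos2(id63) recv 81: fwd; pos3(id44) recv 63: fwd; pos4(id37) recv 44: fwd; pos5(id13) recv 37: fwd; pos6(id35) recv 13: drop; pos7(id61) recv 35: drop; pos0(id62) recv 61: drop
Round 2: pos3(id44) recv 81: fwd; pos4(id37) recv 63: fwd; pos5(id13) recv 44: fwd; pos6(id35) recv 37: fwd
Round 3: pos4(id37) recv 81: fwd; pos5(id13) recv 63: fwd; pos6(id35) recv 44: fwd; pos7(id61) recv 37: drop
After round 3: 3 messages still in flight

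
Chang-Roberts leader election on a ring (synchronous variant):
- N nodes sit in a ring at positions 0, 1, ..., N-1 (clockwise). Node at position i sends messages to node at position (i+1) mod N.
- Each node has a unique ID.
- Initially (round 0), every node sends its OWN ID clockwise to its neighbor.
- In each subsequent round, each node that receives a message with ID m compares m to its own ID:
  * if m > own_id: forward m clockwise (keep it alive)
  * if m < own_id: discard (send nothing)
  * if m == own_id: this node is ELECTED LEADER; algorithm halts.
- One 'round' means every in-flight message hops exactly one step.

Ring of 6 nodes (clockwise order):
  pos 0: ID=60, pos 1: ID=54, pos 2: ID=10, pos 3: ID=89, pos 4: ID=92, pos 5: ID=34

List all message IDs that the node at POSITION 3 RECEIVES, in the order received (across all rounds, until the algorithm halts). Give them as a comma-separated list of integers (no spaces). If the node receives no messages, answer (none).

Answer: 10,54,60,92

Derivation:
Round 1: pos1(id54) recv 60: fwd; pos2(id10) recv 54: fwd; pos3(id89) recv 10: drop; pos4(id92) recv 89: drop; pos5(id34) recv 92: fwd; pos0(id60) recv 34: drop
Round 2: pos2(id10) recv 60: fwd; pos3(id89) recv 54: drop; pos0(id60) recv 92: fwd
Round 3: pos3(id89) recv 60: drop; pos1(id54) recv 92: fwd
Round 4: pos2(id10) recv 92: fwd
Round 5: pos3(id89) recv 92: fwd
Round 6: pos4(id92) recv 92: ELECTED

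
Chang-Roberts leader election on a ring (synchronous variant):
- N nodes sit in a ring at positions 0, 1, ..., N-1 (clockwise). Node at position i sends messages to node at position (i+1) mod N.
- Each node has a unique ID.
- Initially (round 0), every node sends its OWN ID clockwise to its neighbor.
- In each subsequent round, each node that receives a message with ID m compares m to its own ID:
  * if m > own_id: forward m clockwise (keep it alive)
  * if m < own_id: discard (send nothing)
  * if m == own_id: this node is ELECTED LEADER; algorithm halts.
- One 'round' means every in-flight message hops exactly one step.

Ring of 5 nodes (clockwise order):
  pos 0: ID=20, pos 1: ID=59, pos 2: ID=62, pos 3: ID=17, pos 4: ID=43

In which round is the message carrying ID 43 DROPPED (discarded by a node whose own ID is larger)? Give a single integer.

Round 1: pos1(id59) recv 20: drop; pos2(id62) recv 59: drop; pos3(id17) recv 62: fwd; pos4(id43) recv 17: drop; pos0(id20) recv 43: fwd
Round 2: pos4(id43) recv 62: fwd; pos1(id59) recv 43: drop
Round 3: pos0(id20) recv 62: fwd
Round 4: pos1(id59) recv 62: fwd
Round 5: pos2(id62) recv 62: ELECTED
Message ID 43 originates at pos 4; dropped at pos 1 in round 2

Answer: 2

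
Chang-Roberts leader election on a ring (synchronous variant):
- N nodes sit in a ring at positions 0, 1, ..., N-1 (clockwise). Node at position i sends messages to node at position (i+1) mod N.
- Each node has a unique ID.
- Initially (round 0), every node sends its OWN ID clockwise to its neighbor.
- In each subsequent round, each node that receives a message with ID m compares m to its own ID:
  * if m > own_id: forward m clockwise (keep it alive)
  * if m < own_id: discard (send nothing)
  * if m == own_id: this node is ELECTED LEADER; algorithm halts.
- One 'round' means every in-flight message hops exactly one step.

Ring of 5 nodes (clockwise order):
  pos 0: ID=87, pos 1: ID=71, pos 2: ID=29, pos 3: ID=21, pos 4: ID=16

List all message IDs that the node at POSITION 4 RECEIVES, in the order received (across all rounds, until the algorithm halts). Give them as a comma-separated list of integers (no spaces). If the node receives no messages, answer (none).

Round 1: pos1(id71) recv 87: fwd; pos2(id29) recv 71: fwd; pos3(id21) recv 29: fwd; pos4(id16) recv 21: fwd; pos0(id87) recv 16: drop
Round 2: pos2(id29) recv 87: fwd; pos3(id21) recv 71: fwd; pos4(id16) recv 29: fwd; pos0(id87) recv 21: drop
Round 3: pos3(id21) recv 87: fwd; pos4(id16) recv 71: fwd; pos0(id87) recv 29: drop
Round 4: pos4(id16) recv 87: fwd; pos0(id87) recv 71: drop
Round 5: pos0(id87) recv 87: ELECTED

Answer: 21,29,71,87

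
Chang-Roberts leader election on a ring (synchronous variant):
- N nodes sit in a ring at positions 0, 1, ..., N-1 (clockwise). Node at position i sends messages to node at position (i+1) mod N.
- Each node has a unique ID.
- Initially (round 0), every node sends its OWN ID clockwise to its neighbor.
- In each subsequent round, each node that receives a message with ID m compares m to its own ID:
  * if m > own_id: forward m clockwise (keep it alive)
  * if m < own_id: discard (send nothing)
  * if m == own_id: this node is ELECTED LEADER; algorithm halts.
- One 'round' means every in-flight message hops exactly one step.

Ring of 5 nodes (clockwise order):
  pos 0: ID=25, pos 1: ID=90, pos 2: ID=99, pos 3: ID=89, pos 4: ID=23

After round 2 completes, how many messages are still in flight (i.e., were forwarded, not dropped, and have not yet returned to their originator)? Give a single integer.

Round 1: pos1(id90) recv 25: drop; pos2(id99) recv 90: drop; pos3(id89) recv 99: fwd; pos4(id23) recv 89: fwd; pos0(id25) recv 23: drop
Round 2: pos4(id23) recv 99: fwd; pos0(id25) recv 89: fwd
After round 2: 2 messages still in flight

Answer: 2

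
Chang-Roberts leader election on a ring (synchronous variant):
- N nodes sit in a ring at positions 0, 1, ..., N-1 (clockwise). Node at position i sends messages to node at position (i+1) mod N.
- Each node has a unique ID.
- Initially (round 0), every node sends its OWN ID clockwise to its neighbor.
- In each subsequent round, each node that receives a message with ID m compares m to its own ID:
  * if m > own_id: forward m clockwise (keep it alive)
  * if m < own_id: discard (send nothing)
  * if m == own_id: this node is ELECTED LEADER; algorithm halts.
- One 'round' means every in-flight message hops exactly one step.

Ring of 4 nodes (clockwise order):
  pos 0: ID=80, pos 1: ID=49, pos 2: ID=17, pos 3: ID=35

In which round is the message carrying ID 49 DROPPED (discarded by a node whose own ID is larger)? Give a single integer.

Answer: 3

Derivation:
Round 1: pos1(id49) recv 80: fwd; pos2(id17) recv 49: fwd; pos3(id35) recv 17: drop; pos0(id80) recv 35: drop
Round 2: pos2(id17) recv 80: fwd; pos3(id35) recv 49: fwd
Round 3: pos3(id35) recv 80: fwd; pos0(id80) recv 49: drop
Round 4: pos0(id80) recv 80: ELECTED
Message ID 49 originates at pos 1; dropped at pos 0 in round 3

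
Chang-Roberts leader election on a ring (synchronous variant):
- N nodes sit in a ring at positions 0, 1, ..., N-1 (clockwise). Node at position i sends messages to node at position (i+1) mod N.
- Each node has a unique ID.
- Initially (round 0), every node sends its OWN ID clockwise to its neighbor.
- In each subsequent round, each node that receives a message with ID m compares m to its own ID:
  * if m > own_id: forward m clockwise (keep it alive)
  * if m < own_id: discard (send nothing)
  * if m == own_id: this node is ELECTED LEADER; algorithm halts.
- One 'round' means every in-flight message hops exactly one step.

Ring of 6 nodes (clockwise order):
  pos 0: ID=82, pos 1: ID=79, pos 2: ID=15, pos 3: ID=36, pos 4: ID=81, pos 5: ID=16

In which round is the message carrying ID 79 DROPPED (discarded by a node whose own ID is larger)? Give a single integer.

Round 1: pos1(id79) recv 82: fwd; pos2(id15) recv 79: fwd; pos3(id36) recv 15: drop; pos4(id81) recv 36: drop; pos5(id16) recv 81: fwd; pos0(id82) recv 16: drop
Round 2: pos2(id15) recv 82: fwd; pos3(id36) recv 79: fwd; pos0(id82) recv 81: drop
Round 3: pos3(id36) recv 82: fwd; pos4(id81) recv 79: drop
Round 4: pos4(id81) recv 82: fwd
Round 5: pos5(id16) recv 82: fwd
Round 6: pos0(id82) recv 82: ELECTED
Message ID 79 originates at pos 1; dropped at pos 4 in round 3

Answer: 3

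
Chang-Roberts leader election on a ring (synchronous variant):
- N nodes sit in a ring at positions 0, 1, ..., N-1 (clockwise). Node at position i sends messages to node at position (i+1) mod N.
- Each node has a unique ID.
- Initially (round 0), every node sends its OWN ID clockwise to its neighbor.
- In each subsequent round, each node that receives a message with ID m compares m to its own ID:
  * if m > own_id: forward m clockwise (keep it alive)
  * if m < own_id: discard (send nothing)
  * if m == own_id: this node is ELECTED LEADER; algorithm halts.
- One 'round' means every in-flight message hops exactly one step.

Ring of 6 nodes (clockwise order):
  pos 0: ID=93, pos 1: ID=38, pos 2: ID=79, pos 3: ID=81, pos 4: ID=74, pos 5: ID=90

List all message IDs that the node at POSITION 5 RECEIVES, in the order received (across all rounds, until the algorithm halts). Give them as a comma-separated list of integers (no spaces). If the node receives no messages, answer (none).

Answer: 74,81,93

Derivation:
Round 1: pos1(id38) recv 93: fwd; pos2(id79) recv 38: drop; pos3(id81) recv 79: drop; pos4(id74) recv 81: fwd; pos5(id90) recv 74: drop; pos0(id93) recv 90: drop
Round 2: pos2(id79) recv 93: fwd; pos5(id90) recv 81: drop
Round 3: pos3(id81) recv 93: fwd
Round 4: pos4(id74) recv 93: fwd
Round 5: pos5(id90) recv 93: fwd
Round 6: pos0(id93) recv 93: ELECTED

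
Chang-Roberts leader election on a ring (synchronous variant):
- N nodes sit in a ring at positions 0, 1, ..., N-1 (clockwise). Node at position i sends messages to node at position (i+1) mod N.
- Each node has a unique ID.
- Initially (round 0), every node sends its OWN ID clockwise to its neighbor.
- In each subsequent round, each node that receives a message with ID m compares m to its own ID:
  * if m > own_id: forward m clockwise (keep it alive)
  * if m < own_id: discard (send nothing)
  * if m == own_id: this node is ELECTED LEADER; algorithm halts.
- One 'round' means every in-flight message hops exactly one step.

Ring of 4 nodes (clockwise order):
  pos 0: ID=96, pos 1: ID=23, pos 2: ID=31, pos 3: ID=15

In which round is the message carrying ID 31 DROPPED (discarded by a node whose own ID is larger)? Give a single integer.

Round 1: pos1(id23) recv 96: fwd; pos2(id31) recv 23: drop; pos3(id15) recv 31: fwd; pos0(id96) recv 15: drop
Round 2: pos2(id31) recv 96: fwd; pos0(id96) recv 31: drop
Round 3: pos3(id15) recv 96: fwd
Round 4: pos0(id96) recv 96: ELECTED
Message ID 31 originates at pos 2; dropped at pos 0 in round 2

Answer: 2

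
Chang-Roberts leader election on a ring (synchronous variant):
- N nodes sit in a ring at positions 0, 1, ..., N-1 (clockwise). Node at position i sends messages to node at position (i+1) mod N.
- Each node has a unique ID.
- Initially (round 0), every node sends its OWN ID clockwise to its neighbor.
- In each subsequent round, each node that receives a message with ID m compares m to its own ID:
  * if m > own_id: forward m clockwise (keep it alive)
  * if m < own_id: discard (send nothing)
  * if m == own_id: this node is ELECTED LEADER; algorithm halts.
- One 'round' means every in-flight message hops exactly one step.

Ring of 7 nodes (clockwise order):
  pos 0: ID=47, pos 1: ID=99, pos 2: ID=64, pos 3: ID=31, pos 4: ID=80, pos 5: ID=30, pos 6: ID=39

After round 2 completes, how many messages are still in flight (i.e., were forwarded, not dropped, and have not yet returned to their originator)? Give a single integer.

Answer: 2

Derivation:
Round 1: pos1(id99) recv 47: drop; pos2(id64) recv 99: fwd; pos3(id31) recv 64: fwd; pos4(id80) recv 31: drop; pos5(id30) recv 80: fwd; pos6(id39) recv 30: drop; pos0(id47) recv 39: drop
Round 2: pos3(id31) recv 99: fwd; pos4(id80) recv 64: drop; pos6(id39) recv 80: fwd
After round 2: 2 messages still in flight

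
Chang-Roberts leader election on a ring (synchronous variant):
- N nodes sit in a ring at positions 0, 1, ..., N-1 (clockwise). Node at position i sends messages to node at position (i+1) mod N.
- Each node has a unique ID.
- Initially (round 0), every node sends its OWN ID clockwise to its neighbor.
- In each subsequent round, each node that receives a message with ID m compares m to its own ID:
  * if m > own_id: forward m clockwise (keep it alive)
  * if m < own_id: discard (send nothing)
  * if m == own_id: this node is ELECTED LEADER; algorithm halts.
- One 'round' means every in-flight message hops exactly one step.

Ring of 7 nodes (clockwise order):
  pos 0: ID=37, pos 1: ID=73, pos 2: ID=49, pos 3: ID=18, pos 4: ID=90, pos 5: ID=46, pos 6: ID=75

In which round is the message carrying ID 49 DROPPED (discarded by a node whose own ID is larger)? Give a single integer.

Round 1: pos1(id73) recv 37: drop; pos2(id49) recv 73: fwd; pos3(id18) recv 49: fwd; pos4(id90) recv 18: drop; pos5(id46) recv 90: fwd; pos6(id75) recv 46: drop; pos0(id37) recv 75: fwd
Round 2: pos3(id18) recv 73: fwd; pos4(id90) recv 49: drop; pos6(id75) recv 90: fwd; pos1(id73) recv 75: fwd
Round 3: pos4(id90) recv 73: drop; pos0(id37) recv 90: fwd; pos2(id49) recv 75: fwd
Round 4: pos1(id73) recv 90: fwd; pos3(id18) recv 75: fwd
Round 5: pos2(id49) recv 90: fwd; pos4(id90) recv 75: drop
Round 6: pos3(id18) recv 90: fwd
Round 7: pos4(id90) recv 90: ELECTED
Message ID 49 originates at pos 2; dropped at pos 4 in round 2

Answer: 2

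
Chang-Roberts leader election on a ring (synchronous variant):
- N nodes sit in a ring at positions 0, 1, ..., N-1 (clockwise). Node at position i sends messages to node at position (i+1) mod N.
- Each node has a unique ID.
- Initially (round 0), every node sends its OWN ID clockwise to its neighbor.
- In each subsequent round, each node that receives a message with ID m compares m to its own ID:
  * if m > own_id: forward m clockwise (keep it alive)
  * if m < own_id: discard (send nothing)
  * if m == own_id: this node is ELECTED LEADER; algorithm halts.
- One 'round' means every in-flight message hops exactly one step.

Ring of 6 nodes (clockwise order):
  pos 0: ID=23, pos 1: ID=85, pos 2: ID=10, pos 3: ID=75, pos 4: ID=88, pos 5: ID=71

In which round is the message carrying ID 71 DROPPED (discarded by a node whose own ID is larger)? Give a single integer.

Round 1: pos1(id85) recv 23: drop; pos2(id10) recv 85: fwd; pos3(id75) recv 10: drop; pos4(id88) recv 75: drop; pos5(id71) recv 88: fwd; pos0(id23) recv 71: fwd
Round 2: pos3(id75) recv 85: fwd; pos0(id23) recv 88: fwd; pos1(id85) recv 71: drop
Round 3: pos4(id88) recv 85: drop; pos1(id85) recv 88: fwd
Round 4: pos2(id10) recv 88: fwd
Round 5: pos3(id75) recv 88: fwd
Round 6: pos4(id88) recv 88: ELECTED
Message ID 71 originates at pos 5; dropped at pos 1 in round 2

Answer: 2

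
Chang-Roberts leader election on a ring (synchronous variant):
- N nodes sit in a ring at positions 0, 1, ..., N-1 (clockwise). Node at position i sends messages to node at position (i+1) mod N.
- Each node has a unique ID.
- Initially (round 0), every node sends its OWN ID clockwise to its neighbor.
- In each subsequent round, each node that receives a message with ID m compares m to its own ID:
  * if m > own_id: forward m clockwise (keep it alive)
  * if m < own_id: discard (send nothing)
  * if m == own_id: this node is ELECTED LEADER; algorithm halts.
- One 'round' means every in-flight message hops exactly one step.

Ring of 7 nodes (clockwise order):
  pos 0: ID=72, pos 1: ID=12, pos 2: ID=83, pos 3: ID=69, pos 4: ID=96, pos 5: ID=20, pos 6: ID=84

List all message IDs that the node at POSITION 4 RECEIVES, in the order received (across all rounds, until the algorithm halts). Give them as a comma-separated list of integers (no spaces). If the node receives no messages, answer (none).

Answer: 69,83,84,96

Derivation:
Round 1: pos1(id12) recv 72: fwd; pos2(id83) recv 12: drop; pos3(id69) recv 83: fwd; pos4(id96) recv 69: drop; pos5(id20) recv 96: fwd; pos6(id84) recv 20: drop; pos0(id72) recv 84: fwd
Round 2: pos2(id83) recv 72: drop; pos4(id96) recv 83: drop; pos6(id84) recv 96: fwd; pos1(id12) recv 84: fwd
Round 3: pos0(id72) recv 96: fwd; pos2(id83) recv 84: fwd
Round 4: pos1(id12) recv 96: fwd; pos3(id69) recv 84: fwd
Round 5: pos2(id83) recv 96: fwd; pos4(id96) recv 84: drop
Round 6: pos3(id69) recv 96: fwd
Round 7: pos4(id96) recv 96: ELECTED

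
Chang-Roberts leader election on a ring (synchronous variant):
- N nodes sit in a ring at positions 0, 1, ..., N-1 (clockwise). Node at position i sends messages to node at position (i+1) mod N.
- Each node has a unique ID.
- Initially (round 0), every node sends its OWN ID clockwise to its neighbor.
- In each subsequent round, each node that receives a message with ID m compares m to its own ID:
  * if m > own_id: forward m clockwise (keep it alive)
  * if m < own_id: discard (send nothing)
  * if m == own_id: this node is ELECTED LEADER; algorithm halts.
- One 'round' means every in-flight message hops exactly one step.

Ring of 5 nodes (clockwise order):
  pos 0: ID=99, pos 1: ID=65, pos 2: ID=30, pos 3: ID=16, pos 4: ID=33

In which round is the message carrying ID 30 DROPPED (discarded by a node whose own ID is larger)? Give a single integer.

Round 1: pos1(id65) recv 99: fwd; pos2(id30) recv 65: fwd; pos3(id16) recv 30: fwd; pos4(id33) recv 16: drop; pos0(id99) recv 33: drop
Round 2: pos2(id30) recv 99: fwd; pos3(id16) recv 65: fwd; pos4(id33) recv 30: drop
Round 3: pos3(id16) recv 99: fwd; pos4(id33) recv 65: fwd
Round 4: pos4(id33) recv 99: fwd; pos0(id99) recv 65: drop
Round 5: pos0(id99) recv 99: ELECTED
Message ID 30 originates at pos 2; dropped at pos 4 in round 2

Answer: 2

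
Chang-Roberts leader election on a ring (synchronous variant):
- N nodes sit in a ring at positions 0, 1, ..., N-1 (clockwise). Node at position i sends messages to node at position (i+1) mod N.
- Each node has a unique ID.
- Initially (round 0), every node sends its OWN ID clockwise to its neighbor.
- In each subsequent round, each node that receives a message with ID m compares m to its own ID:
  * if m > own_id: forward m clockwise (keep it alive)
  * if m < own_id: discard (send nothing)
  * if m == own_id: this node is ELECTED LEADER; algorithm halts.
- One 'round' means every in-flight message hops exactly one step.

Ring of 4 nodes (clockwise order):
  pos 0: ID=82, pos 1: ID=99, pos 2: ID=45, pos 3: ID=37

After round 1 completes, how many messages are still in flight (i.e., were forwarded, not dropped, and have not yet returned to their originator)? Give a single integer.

Round 1: pos1(id99) recv 82: drop; pos2(id45) recv 99: fwd; pos3(id37) recv 45: fwd; pos0(id82) recv 37: drop
After round 1: 2 messages still in flight

Answer: 2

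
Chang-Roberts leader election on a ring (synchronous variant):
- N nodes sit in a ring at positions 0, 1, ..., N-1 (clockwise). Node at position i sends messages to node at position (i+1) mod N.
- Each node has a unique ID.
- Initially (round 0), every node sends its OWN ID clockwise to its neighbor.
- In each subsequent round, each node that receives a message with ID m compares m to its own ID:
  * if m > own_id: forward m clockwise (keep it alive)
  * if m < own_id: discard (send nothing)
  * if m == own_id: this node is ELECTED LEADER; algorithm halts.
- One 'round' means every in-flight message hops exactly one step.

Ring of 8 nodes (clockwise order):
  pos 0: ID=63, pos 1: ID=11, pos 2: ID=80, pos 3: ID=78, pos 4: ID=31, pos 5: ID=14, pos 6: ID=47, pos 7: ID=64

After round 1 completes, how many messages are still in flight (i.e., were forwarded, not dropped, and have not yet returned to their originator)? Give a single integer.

Answer: 5

Derivation:
Round 1: pos1(id11) recv 63: fwd; pos2(id80) recv 11: drop; pos3(id78) recv 80: fwd; pos4(id31) recv 78: fwd; pos5(id14) recv 31: fwd; pos6(id47) recv 14: drop; pos7(id64) recv 47: drop; pos0(id63) recv 64: fwd
After round 1: 5 messages still in flight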